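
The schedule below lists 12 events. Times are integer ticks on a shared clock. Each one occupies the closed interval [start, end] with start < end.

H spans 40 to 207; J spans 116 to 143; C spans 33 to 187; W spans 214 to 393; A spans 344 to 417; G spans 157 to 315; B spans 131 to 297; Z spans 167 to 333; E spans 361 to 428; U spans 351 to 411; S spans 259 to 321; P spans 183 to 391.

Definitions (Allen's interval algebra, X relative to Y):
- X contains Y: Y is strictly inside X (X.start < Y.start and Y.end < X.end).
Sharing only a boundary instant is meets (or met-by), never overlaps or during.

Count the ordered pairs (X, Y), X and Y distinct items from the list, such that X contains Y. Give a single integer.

6

Checking all 132 ordered pairs for relation 'contains'; matching pairs in alphabetical order:
(A, U): A contains U ✓
(C, J): C contains J ✓
(H, J): H contains J ✓
(P, S): P contains S ✓
(W, S): W contains S ✓
(Z, S): Z contains S ✓
Count: 6.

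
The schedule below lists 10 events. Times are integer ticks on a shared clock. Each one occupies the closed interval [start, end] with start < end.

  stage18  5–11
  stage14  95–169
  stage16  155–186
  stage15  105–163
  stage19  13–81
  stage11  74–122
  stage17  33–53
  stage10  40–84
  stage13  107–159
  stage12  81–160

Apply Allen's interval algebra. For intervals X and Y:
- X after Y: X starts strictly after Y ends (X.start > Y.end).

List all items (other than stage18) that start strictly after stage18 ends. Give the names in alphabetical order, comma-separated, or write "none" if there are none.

stage10, stage11, stage12, stage13, stage14, stage15, stage16, stage17, stage19

Target stage18 = [5, 11].
stage10 [40, 84] → after → yes.
stage11 [74, 122] → after → yes.
stage12 [81, 160] → after → yes.
stage13 [107, 159] → after → yes.
stage14 [95, 169] → after → yes.
stage15 [105, 163] → after → yes.
stage16 [155, 186] → after → yes.
stage17 [33, 53] → after → yes.
stage19 [13, 81] → after → yes.
Result: stage10, stage11, stage12, stage13, stage14, stage15, stage16, stage17, stage19.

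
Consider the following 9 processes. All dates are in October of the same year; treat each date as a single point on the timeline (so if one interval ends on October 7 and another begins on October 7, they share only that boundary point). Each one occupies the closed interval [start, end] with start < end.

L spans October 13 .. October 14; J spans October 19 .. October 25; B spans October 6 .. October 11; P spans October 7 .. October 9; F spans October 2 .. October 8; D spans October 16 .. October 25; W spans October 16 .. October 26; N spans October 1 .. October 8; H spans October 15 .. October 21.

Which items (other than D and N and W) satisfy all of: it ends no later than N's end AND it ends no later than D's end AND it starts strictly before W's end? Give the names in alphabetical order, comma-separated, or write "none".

Conditions: its end is no later than N's end (X.end <= October 8) AND its end is no later than D's end (X.end <= October 25) AND its start is strictly before W's end (X.start < October 26).
B: end October 11 <= October 8? ✗; end October 11 <= October 25? ✓; start October 6 < October 26? ✓ → no.
F: end October 8 <= October 8? ✓; end October 8 <= October 25? ✓; start October 2 < October 26? ✓ → yes.
H: end October 21 <= October 8? ✗; end October 21 <= October 25? ✓; start October 15 < October 26? ✓ → no.
J: end October 25 <= October 8? ✗; end October 25 <= October 25? ✓; start October 19 < October 26? ✓ → no.
L: end October 14 <= October 8? ✗; end October 14 <= October 25? ✓; start October 13 < October 26? ✓ → no.
P: end October 9 <= October 8? ✗; end October 9 <= October 25? ✓; start October 7 < October 26? ✓ → no.
Result: F.

F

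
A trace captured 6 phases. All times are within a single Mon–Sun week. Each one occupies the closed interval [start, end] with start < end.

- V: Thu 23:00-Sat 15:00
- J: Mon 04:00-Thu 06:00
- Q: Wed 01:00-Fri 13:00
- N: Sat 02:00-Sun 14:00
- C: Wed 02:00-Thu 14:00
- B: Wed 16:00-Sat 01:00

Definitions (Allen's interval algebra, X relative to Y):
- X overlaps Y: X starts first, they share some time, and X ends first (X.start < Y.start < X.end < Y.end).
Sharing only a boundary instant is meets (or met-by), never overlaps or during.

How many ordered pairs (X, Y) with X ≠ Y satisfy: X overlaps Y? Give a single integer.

Checking all 30 ordered pairs for relation 'overlaps'; matching pairs in alphabetical order:
(B, V): B overlaps V ✓
(C, B): C overlaps B ✓
(J, B): J overlaps B ✓
(J, C): J overlaps C ✓
(J, Q): J overlaps Q ✓
(Q, B): Q overlaps B ✓
(Q, V): Q overlaps V ✓
(V, N): V overlaps N ✓
Count: 8.

8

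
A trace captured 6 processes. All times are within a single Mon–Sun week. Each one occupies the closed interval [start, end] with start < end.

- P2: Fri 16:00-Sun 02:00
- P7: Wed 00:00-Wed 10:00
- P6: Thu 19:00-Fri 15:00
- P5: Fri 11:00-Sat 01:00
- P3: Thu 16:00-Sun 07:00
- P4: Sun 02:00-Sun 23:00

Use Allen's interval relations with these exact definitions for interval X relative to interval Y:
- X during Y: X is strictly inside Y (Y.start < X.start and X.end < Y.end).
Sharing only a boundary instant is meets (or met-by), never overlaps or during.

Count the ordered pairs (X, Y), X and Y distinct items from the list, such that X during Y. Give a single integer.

3

Checking all 30 ordered pairs for relation 'during'; matching pairs in alphabetical order:
(P2, P3): P2 during P3 ✓
(P5, P3): P5 during P3 ✓
(P6, P3): P6 during P3 ✓
Count: 3.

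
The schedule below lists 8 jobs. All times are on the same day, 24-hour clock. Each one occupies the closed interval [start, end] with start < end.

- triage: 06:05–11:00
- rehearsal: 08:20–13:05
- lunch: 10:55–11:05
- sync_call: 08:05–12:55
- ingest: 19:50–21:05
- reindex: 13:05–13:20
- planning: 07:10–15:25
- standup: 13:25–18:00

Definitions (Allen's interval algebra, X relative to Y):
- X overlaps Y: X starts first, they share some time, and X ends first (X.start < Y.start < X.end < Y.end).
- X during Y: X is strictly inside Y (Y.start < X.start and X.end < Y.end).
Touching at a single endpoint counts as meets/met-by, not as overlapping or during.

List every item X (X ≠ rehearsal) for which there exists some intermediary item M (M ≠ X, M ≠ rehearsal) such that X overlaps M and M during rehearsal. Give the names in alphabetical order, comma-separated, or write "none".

Target rehearsal = [08:20, 13:05].
Intermediaries M with M during rehearsal: lunch.
Via lunch — items with X overlaps lunch: triage.
Union: triage.

triage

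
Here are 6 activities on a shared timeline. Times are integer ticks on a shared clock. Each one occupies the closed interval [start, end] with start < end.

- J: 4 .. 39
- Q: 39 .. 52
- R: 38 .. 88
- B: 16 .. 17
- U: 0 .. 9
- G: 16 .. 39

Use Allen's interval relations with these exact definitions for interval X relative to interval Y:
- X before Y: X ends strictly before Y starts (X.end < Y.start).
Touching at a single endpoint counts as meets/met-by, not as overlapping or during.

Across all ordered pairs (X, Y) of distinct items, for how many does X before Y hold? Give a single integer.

Checking all 30 ordered pairs for relation 'before'; matching pairs in alphabetical order:
(B, Q): B before Q ✓
(B, R): B before R ✓
(U, B): U before B ✓
(U, G): U before G ✓
(U, Q): U before Q ✓
(U, R): U before R ✓
Count: 6.

6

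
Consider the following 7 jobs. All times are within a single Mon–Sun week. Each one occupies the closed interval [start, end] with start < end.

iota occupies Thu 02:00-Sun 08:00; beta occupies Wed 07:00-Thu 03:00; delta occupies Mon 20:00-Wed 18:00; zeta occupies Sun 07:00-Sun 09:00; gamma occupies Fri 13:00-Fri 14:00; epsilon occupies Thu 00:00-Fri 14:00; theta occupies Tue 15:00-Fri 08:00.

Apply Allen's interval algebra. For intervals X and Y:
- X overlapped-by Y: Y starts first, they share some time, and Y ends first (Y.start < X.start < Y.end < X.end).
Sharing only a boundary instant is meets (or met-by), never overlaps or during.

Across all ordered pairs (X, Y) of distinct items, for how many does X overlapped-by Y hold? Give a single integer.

8

Checking all 42 ordered pairs for relation 'overlapped-by'; matching pairs in alphabetical order:
(beta, delta): beta overlapped-by delta ✓
(epsilon, beta): epsilon overlapped-by beta ✓
(epsilon, theta): epsilon overlapped-by theta ✓
(iota, beta): iota overlapped-by beta ✓
(iota, epsilon): iota overlapped-by epsilon ✓
(iota, theta): iota overlapped-by theta ✓
(theta, delta): theta overlapped-by delta ✓
(zeta, iota): zeta overlapped-by iota ✓
Count: 8.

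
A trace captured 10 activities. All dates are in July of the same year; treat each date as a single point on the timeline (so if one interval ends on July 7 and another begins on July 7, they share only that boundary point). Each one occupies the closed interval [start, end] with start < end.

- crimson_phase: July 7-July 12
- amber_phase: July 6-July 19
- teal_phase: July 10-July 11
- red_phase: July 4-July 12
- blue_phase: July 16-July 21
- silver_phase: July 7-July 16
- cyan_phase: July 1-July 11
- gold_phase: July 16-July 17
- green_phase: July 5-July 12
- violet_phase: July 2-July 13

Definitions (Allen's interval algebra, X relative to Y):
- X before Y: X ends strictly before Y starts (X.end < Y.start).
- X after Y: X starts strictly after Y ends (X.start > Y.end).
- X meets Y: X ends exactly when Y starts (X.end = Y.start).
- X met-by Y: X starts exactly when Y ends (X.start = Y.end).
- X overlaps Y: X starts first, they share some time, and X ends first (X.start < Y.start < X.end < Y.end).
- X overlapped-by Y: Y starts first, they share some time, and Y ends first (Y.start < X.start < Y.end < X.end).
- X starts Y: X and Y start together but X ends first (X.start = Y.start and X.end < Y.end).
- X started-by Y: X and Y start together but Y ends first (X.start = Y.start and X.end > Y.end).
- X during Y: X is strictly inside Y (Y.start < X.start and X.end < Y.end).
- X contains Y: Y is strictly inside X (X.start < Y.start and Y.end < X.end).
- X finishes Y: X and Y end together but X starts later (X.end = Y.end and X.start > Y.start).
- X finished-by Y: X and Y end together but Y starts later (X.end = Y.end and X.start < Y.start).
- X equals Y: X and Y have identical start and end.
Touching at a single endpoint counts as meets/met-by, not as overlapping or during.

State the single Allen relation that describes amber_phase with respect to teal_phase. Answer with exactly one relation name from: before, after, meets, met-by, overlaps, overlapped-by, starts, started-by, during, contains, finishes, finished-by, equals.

contains

amber_phase = [July 6, July 19]; teal_phase = [July 10, July 11].
Compare endpoints: amber_phase.start < teal_phase.start, amber_phase.start < teal_phase.end, amber_phase.end > teal_phase.start, amber_phase.end > teal_phase.end.
That pattern is 'contains'.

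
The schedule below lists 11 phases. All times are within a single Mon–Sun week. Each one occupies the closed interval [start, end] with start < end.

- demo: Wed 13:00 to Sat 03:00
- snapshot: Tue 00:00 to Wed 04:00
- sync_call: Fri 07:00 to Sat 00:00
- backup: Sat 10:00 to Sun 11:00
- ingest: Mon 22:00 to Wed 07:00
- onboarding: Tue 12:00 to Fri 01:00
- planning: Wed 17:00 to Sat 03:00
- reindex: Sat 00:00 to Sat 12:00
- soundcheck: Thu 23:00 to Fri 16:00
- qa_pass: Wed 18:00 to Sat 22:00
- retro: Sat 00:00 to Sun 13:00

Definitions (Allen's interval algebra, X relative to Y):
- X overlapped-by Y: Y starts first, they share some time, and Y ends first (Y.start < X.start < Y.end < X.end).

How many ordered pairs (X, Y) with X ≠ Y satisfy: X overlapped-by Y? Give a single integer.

16

Checking all 110 ordered pairs for relation 'overlapped-by'; matching pairs in alphabetical order:
(backup, qa_pass): backup overlapped-by qa_pass ✓
(backup, reindex): backup overlapped-by reindex ✓
(demo, onboarding): demo overlapped-by onboarding ✓
(onboarding, ingest): onboarding overlapped-by ingest ✓
(onboarding, snapshot): onboarding overlapped-by snapshot ✓
(planning, onboarding): planning overlapped-by onboarding ✓
(qa_pass, demo): qa_pass overlapped-by demo ✓
(qa_pass, onboarding): qa_pass overlapped-by onboarding ✓
(qa_pass, planning): qa_pass overlapped-by planning ✓
(reindex, demo): reindex overlapped-by demo ✓
(reindex, planning): reindex overlapped-by planning ✓
(retro, demo): retro overlapped-by demo ✓
(retro, planning): retro overlapped-by planning ✓
(retro, qa_pass): retro overlapped-by qa_pass ✓
(soundcheck, onboarding): soundcheck overlapped-by onboarding ✓
(sync_call, soundcheck): sync_call overlapped-by soundcheck ✓
Count: 16.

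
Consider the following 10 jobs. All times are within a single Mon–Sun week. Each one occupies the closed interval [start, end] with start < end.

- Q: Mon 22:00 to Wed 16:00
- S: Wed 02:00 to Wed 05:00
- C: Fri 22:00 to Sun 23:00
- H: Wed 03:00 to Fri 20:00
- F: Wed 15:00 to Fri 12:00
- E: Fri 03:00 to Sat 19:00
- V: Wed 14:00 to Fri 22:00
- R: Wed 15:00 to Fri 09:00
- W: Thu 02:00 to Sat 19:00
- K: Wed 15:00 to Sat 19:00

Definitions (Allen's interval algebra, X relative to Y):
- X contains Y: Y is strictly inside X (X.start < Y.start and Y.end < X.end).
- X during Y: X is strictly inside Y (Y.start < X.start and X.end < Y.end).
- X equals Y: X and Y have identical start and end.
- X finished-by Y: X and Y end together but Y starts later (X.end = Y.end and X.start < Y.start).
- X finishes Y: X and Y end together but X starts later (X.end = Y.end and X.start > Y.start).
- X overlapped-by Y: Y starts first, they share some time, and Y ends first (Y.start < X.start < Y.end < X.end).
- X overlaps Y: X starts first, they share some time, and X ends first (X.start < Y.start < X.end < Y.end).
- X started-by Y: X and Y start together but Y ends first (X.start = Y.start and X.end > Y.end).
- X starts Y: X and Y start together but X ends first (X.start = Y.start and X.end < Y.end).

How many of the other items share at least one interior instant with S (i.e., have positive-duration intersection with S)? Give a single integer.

Target S = [Wed 02:00, Wed 05:00].
C [Fri 22:00, Sun 23:00] → after → no.
E [Fri 03:00, Sat 19:00] → after → no.
F [Wed 15:00, Fri 12:00] → after → no.
H [Wed 03:00, Fri 20:00] → overlapped-by → counts.
K [Wed 15:00, Sat 19:00] → after → no.
Q [Mon 22:00, Wed 16:00] → contains → counts.
R [Wed 15:00, Fri 09:00] → after → no.
V [Wed 14:00, Fri 22:00] → after → no.
W [Thu 02:00, Sat 19:00] → after → no.
Total: 2.

2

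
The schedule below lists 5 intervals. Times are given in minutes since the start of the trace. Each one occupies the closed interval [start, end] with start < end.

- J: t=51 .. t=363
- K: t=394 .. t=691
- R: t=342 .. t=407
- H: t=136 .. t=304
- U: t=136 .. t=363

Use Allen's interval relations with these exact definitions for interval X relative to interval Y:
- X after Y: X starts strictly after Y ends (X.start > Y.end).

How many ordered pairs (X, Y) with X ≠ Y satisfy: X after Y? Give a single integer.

Checking all 20 ordered pairs for relation 'after'; matching pairs in alphabetical order:
(K, H): K after H ✓
(K, J): K after J ✓
(K, U): K after U ✓
(R, H): R after H ✓
Count: 4.

4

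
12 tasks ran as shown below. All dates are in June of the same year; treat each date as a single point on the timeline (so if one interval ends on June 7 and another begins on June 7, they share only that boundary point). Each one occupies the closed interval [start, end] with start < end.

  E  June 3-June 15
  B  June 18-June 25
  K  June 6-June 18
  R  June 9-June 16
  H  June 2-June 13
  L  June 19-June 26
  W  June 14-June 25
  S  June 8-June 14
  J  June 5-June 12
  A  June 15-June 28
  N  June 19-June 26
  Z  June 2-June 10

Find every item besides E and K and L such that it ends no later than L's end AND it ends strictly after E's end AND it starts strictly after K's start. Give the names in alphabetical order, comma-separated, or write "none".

B, N, R, W

Conditions: its end is no later than L's end (X.end <= June 26) AND its end is strictly after E's end (X.end > June 15) AND its start is strictly after K's start (X.start > June 6).
A: end June 28 <= June 26? ✗; end June 28 > June 15? ✓; start June 15 > June 6? ✓ → no.
B: end June 25 <= June 26? ✓; end June 25 > June 15? ✓; start June 18 > June 6? ✓ → yes.
H: end June 13 <= June 26? ✓; end June 13 > June 15? ✗; start June 2 > June 6? ✗ → no.
J: end June 12 <= June 26? ✓; end June 12 > June 15? ✗; start June 5 > June 6? ✗ → no.
N: end June 26 <= June 26? ✓; end June 26 > June 15? ✓; start June 19 > June 6? ✓ → yes.
R: end June 16 <= June 26? ✓; end June 16 > June 15? ✓; start June 9 > June 6? ✓ → yes.
S: end June 14 <= June 26? ✓; end June 14 > June 15? ✗; start June 8 > June 6? ✓ → no.
W: end June 25 <= June 26? ✓; end June 25 > June 15? ✓; start June 14 > June 6? ✓ → yes.
Z: end June 10 <= June 26? ✓; end June 10 > June 15? ✗; start June 2 > June 6? ✗ → no.
Result: B, N, R, W.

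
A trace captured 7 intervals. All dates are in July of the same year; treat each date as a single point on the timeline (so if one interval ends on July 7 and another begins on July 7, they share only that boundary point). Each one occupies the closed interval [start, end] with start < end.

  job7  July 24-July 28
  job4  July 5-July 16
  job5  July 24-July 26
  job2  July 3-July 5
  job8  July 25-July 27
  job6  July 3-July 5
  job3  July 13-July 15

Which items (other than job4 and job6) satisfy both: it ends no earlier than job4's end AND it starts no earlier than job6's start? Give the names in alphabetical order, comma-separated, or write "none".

Conditions: its end is no earlier than job4's end (X.end >= July 16) AND its start is no earlier than job6's start (X.start >= July 3).
job2: end July 5 >= July 16? ✗; start July 3 >= July 3? ✓ → no.
job3: end July 15 >= July 16? ✗; start July 13 >= July 3? ✓ → no.
job5: end July 26 >= July 16? ✓; start July 24 >= July 3? ✓ → yes.
job7: end July 28 >= July 16? ✓; start July 24 >= July 3? ✓ → yes.
job8: end July 27 >= July 16? ✓; start July 25 >= July 3? ✓ → yes.
Result: job5, job7, job8.

job5, job7, job8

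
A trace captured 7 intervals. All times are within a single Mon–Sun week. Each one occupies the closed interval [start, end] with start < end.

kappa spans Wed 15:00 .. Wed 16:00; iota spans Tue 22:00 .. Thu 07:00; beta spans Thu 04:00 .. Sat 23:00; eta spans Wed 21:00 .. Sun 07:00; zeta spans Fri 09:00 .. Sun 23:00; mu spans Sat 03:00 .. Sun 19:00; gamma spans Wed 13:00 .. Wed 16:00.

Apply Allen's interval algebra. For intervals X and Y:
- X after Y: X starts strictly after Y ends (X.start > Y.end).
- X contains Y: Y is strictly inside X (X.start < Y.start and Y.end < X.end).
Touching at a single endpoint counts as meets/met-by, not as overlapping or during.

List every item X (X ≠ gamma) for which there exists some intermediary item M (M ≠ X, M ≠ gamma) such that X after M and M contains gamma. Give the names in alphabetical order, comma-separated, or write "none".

mu, zeta

Target gamma = [Wed 13:00, Wed 16:00].
Intermediaries M with M contains gamma: iota.
Via iota — items with X after iota: mu, zeta.
Union: mu, zeta.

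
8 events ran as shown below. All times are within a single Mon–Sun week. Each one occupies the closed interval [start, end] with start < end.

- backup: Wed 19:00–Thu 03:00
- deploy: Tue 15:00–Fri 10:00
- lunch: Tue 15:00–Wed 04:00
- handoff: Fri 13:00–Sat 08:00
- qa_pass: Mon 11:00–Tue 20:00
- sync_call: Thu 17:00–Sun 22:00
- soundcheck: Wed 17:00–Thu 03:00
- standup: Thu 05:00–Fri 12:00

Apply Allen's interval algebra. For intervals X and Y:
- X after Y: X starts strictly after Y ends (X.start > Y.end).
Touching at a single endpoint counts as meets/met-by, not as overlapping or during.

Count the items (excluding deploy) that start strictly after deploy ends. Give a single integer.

1

Target deploy = [Tue 15:00, Fri 10:00].
backup [Wed 19:00, Thu 03:00] → during → no.
handoff [Fri 13:00, Sat 08:00] → after → counts.
lunch [Tue 15:00, Wed 04:00] → starts → no.
qa_pass [Mon 11:00, Tue 20:00] → overlaps → no.
soundcheck [Wed 17:00, Thu 03:00] → during → no.
standup [Thu 05:00, Fri 12:00] → overlapped-by → no.
sync_call [Thu 17:00, Sun 22:00] → overlapped-by → no.
Total: 1.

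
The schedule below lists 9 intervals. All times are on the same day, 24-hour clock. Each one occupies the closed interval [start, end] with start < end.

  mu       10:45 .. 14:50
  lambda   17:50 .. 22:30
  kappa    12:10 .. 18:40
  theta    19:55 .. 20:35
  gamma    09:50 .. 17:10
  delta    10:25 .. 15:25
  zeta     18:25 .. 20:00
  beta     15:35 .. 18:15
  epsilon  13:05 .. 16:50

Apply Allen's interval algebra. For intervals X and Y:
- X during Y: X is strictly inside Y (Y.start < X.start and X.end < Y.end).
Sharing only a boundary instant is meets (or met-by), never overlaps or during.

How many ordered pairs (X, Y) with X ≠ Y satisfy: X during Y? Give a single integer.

8

Checking all 72 ordered pairs for relation 'during'; matching pairs in alphabetical order:
(beta, kappa): beta during kappa ✓
(delta, gamma): delta during gamma ✓
(epsilon, gamma): epsilon during gamma ✓
(epsilon, kappa): epsilon during kappa ✓
(mu, delta): mu during delta ✓
(mu, gamma): mu during gamma ✓
(theta, lambda): theta during lambda ✓
(zeta, lambda): zeta during lambda ✓
Count: 8.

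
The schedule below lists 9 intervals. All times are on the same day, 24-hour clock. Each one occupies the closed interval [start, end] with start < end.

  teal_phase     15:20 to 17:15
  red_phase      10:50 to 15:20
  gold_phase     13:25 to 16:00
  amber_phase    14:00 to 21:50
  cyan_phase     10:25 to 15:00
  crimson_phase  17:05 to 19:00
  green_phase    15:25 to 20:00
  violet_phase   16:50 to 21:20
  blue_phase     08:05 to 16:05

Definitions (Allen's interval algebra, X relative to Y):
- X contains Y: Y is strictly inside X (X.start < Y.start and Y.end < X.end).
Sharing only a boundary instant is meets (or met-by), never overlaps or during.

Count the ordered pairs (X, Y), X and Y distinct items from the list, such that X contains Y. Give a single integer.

9

Checking all 72 ordered pairs for relation 'contains'; matching pairs in alphabetical order:
(amber_phase, crimson_phase): amber_phase contains crimson_phase ✓
(amber_phase, green_phase): amber_phase contains green_phase ✓
(amber_phase, teal_phase): amber_phase contains teal_phase ✓
(amber_phase, violet_phase): amber_phase contains violet_phase ✓
(blue_phase, cyan_phase): blue_phase contains cyan_phase ✓
(blue_phase, gold_phase): blue_phase contains gold_phase ✓
(blue_phase, red_phase): blue_phase contains red_phase ✓
(green_phase, crimson_phase): green_phase contains crimson_phase ✓
(violet_phase, crimson_phase): violet_phase contains crimson_phase ✓
Count: 9.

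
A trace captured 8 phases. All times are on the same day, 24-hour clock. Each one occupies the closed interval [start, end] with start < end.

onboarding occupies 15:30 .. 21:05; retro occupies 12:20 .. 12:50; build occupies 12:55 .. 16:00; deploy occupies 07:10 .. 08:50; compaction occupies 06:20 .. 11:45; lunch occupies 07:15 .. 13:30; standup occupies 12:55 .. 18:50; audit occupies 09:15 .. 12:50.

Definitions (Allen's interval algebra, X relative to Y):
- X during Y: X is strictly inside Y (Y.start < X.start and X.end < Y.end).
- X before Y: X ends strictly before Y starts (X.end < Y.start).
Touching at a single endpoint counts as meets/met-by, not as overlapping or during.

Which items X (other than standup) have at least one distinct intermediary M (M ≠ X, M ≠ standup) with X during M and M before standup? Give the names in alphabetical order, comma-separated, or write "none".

Target standup = [12:55, 18:50].
Intermediaries M with M before standup: audit, compaction, deploy, retro.
Via audit — items with X during audit: none.
Via compaction — items with X during compaction: deploy.
Via deploy — items with X during deploy: none.
Via retro — items with X during retro: none.
Union: deploy.

deploy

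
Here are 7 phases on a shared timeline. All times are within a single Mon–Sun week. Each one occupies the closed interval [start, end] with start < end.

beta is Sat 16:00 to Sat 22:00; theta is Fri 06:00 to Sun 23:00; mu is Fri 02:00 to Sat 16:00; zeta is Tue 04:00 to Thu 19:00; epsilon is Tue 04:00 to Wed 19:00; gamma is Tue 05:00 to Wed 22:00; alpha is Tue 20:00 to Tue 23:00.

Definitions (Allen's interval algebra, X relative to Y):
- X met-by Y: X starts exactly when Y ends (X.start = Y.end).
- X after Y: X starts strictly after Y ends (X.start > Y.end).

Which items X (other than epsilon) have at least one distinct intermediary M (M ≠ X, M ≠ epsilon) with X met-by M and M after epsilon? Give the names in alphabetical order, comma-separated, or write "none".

beta

Target epsilon = [Tue 04:00, Wed 19:00].
Intermediaries M with M after epsilon: beta, mu, theta.
Via beta — items with X met-by beta: none.
Via mu — items with X met-by mu: beta.
Via theta — items with X met-by theta: none.
Union: beta.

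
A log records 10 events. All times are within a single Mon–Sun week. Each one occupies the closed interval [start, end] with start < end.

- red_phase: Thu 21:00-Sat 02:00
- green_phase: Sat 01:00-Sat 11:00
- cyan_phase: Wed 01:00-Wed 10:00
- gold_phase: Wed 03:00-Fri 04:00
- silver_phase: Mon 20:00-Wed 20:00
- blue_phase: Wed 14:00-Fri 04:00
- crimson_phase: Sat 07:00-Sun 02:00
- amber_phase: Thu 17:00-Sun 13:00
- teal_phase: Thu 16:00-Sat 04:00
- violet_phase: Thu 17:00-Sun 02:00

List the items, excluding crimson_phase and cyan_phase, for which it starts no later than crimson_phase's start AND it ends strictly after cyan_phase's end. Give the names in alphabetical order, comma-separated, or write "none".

amber_phase, blue_phase, gold_phase, green_phase, red_phase, silver_phase, teal_phase, violet_phase

Conditions: its start is no later than crimson_phase's start (X.start <= Sat 07:00) AND its end is strictly after cyan_phase's end (X.end > Wed 10:00).
amber_phase: start Thu 17:00 <= Sat 07:00? ✓; end Sun 13:00 > Wed 10:00? ✓ → yes.
blue_phase: start Wed 14:00 <= Sat 07:00? ✓; end Fri 04:00 > Wed 10:00? ✓ → yes.
gold_phase: start Wed 03:00 <= Sat 07:00? ✓; end Fri 04:00 > Wed 10:00? ✓ → yes.
green_phase: start Sat 01:00 <= Sat 07:00? ✓; end Sat 11:00 > Wed 10:00? ✓ → yes.
red_phase: start Thu 21:00 <= Sat 07:00? ✓; end Sat 02:00 > Wed 10:00? ✓ → yes.
silver_phase: start Mon 20:00 <= Sat 07:00? ✓; end Wed 20:00 > Wed 10:00? ✓ → yes.
teal_phase: start Thu 16:00 <= Sat 07:00? ✓; end Sat 04:00 > Wed 10:00? ✓ → yes.
violet_phase: start Thu 17:00 <= Sat 07:00? ✓; end Sun 02:00 > Wed 10:00? ✓ → yes.
Result: amber_phase, blue_phase, gold_phase, green_phase, red_phase, silver_phase, teal_phase, violet_phase.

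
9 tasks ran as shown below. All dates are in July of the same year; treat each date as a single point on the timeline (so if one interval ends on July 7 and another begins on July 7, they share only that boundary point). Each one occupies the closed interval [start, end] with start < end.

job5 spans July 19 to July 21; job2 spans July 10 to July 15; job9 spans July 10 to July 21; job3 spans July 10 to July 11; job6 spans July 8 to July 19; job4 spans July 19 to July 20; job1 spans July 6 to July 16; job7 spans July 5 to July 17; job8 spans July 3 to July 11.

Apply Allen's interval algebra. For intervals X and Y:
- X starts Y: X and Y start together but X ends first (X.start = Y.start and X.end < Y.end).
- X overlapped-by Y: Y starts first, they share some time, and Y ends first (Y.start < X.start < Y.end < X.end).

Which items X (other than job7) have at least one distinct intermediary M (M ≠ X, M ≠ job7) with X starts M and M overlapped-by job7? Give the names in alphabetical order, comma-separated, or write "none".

Target job7 = [July 5, July 17].
Intermediaries M with M overlapped-by job7: job6, job9.
Via job6 — items with X starts job6: none.
Via job9 — items with X starts job9: job2, job3.
Union: job2, job3.

job2, job3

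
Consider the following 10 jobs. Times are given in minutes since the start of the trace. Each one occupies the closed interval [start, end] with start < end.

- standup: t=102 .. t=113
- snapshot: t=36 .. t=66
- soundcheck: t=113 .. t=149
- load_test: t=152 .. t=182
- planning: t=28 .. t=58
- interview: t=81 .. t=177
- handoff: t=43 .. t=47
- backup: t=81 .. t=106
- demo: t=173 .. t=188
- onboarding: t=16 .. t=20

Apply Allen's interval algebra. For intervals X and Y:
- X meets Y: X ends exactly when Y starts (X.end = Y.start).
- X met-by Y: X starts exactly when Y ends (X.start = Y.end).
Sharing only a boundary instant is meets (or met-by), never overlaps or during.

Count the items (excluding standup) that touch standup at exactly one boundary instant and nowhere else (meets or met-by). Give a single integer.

1

Target standup = [t=102, t=113].
backup [t=81, t=106] → overlaps → no.
demo [t=173, t=188] → after → no.
handoff [t=43, t=47] → before → no.
interview [t=81, t=177] → contains → no.
load_test [t=152, t=182] → after → no.
onboarding [t=16, t=20] → before → no.
planning [t=28, t=58] → before → no.
snapshot [t=36, t=66] → before → no.
soundcheck [t=113, t=149] → met-by → counts.
Total: 1.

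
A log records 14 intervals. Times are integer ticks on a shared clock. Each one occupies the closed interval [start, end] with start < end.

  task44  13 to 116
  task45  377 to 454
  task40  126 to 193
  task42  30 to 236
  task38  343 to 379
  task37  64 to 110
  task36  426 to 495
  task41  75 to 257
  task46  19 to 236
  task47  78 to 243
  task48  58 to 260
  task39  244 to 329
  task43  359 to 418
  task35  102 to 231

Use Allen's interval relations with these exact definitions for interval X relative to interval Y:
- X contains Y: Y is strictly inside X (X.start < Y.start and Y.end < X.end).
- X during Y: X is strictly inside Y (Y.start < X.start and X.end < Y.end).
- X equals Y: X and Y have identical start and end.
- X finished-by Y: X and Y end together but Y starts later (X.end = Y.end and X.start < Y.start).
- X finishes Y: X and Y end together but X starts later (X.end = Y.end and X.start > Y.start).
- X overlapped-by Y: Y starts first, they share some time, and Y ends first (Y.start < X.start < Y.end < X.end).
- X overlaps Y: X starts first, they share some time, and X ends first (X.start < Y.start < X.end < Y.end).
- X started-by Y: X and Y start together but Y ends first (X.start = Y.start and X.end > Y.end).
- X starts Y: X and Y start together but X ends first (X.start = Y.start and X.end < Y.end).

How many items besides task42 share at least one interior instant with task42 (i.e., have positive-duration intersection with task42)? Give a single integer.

8

Target task42 = [30, 236].
task35 [102, 231] → during → counts.
task36 [426, 495] → after → no.
task37 [64, 110] → during → counts.
task38 [343, 379] → after → no.
task39 [244, 329] → after → no.
task40 [126, 193] → during → counts.
task41 [75, 257] → overlapped-by → counts.
task43 [359, 418] → after → no.
task44 [13, 116] → overlaps → counts.
task45 [377, 454] → after → no.
task46 [19, 236] → finished-by → counts.
task47 [78, 243] → overlapped-by → counts.
task48 [58, 260] → overlapped-by → counts.
Total: 8.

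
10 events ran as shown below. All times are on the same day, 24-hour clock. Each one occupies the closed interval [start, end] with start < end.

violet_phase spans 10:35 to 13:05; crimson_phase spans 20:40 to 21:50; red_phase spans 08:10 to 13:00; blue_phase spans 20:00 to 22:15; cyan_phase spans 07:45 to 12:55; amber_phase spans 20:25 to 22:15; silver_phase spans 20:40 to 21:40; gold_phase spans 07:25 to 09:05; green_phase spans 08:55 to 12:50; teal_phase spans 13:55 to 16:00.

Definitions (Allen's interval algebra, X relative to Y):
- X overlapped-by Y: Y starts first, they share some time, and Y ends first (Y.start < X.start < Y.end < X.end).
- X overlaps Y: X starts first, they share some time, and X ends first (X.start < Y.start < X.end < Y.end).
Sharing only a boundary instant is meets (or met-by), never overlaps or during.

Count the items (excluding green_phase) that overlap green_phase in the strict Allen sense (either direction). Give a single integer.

Target green_phase = [08:55, 12:50].
amber_phase [20:25, 22:15] → after → no.
blue_phase [20:00, 22:15] → after → no.
crimson_phase [20:40, 21:50] → after → no.
cyan_phase [07:45, 12:55] → contains → no.
gold_phase [07:25, 09:05] → overlaps → counts.
red_phase [08:10, 13:00] → contains → no.
silver_phase [20:40, 21:40] → after → no.
teal_phase [13:55, 16:00] → after → no.
violet_phase [10:35, 13:05] → overlapped-by → counts.
Total: 2.

2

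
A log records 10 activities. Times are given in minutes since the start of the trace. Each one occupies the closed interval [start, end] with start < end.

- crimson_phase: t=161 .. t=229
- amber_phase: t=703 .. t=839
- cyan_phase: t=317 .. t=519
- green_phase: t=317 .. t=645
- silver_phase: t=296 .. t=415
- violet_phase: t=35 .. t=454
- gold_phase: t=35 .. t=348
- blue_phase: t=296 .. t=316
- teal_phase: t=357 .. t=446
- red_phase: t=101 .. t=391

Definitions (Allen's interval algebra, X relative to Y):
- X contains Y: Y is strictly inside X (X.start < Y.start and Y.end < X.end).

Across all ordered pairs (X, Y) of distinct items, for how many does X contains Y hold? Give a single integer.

Checking all 90 ordered pairs for relation 'contains'; matching pairs in alphabetical order:
(cyan_phase, teal_phase): cyan_phase contains teal_phase ✓
(gold_phase, blue_phase): gold_phase contains blue_phase ✓
(gold_phase, crimson_phase): gold_phase contains crimson_phase ✓
(green_phase, teal_phase): green_phase contains teal_phase ✓
(red_phase, blue_phase): red_phase contains blue_phase ✓
(red_phase, crimson_phase): red_phase contains crimson_phase ✓
(violet_phase, blue_phase): violet_phase contains blue_phase ✓
(violet_phase, crimson_phase): violet_phase contains crimson_phase ✓
(violet_phase, red_phase): violet_phase contains red_phase ✓
(violet_phase, silver_phase): violet_phase contains silver_phase ✓
(violet_phase, teal_phase): violet_phase contains teal_phase ✓
Count: 11.

11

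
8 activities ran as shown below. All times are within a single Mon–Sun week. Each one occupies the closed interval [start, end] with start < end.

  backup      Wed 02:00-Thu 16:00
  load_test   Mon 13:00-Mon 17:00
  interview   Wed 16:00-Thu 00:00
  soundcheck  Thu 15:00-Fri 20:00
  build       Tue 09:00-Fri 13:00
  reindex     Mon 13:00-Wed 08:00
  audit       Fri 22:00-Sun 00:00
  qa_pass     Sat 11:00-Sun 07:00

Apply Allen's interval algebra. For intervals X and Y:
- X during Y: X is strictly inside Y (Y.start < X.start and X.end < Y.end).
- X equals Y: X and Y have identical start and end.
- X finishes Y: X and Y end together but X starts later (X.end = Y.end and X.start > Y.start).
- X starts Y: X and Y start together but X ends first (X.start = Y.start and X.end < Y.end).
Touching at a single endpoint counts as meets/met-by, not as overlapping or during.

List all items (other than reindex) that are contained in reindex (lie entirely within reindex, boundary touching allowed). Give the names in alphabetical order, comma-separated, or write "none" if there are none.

load_test

Target reindex = [Mon 13:00, Wed 08:00].
audit [Fri 22:00, Sun 00:00] → after → no.
backup [Wed 02:00, Thu 16:00] → overlapped-by → no.
build [Tue 09:00, Fri 13:00] → overlapped-by → no.
interview [Wed 16:00, Thu 00:00] → after → no.
load_test [Mon 13:00, Mon 17:00] → starts → yes.
qa_pass [Sat 11:00, Sun 07:00] → after → no.
soundcheck [Thu 15:00, Fri 20:00] → after → no.
Result: load_test.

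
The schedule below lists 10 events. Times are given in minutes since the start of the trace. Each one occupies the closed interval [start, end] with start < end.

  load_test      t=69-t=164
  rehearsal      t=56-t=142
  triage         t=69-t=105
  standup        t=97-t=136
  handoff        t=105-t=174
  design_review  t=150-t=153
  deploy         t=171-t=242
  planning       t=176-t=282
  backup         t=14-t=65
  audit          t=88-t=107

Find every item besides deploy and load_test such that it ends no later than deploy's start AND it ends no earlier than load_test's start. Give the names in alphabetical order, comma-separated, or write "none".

Conditions: its end is no later than deploy's start (X.end <= t=171) AND its end is no earlier than load_test's start (X.end >= t=69).
audit: end t=107 <= t=171? ✓; end t=107 >= t=69? ✓ → yes.
backup: end t=65 <= t=171? ✓; end t=65 >= t=69? ✗ → no.
design_review: end t=153 <= t=171? ✓; end t=153 >= t=69? ✓ → yes.
handoff: end t=174 <= t=171? ✗; end t=174 >= t=69? ✓ → no.
planning: end t=282 <= t=171? ✗; end t=282 >= t=69? ✓ → no.
rehearsal: end t=142 <= t=171? ✓; end t=142 >= t=69? ✓ → yes.
standup: end t=136 <= t=171? ✓; end t=136 >= t=69? ✓ → yes.
triage: end t=105 <= t=171? ✓; end t=105 >= t=69? ✓ → yes.
Result: audit, design_review, rehearsal, standup, triage.

audit, design_review, rehearsal, standup, triage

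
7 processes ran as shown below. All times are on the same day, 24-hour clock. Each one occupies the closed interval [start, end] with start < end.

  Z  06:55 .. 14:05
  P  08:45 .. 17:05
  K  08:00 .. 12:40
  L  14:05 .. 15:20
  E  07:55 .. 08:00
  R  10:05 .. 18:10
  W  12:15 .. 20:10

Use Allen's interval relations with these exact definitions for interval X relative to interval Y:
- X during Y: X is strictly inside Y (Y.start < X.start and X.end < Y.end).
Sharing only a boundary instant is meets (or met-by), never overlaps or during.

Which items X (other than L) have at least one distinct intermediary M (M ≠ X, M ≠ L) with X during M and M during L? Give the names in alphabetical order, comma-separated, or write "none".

none

Target L = [14:05, 15:20].
Intermediaries M with M during L: none.
Union: none.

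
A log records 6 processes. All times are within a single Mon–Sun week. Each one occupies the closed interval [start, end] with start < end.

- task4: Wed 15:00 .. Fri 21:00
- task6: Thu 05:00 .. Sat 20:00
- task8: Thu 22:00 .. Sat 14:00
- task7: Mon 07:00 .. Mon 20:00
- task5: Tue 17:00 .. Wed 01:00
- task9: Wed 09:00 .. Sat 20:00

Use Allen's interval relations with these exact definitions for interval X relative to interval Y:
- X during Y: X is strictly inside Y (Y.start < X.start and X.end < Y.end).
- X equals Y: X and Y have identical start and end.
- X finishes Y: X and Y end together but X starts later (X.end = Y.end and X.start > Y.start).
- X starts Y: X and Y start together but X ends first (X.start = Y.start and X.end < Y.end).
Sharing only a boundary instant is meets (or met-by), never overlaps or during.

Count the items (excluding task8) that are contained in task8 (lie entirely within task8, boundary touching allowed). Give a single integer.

0

Target task8 = [Thu 22:00, Sat 14:00].
task4 [Wed 15:00, Fri 21:00] → overlaps → no.
task5 [Tue 17:00, Wed 01:00] → before → no.
task6 [Thu 05:00, Sat 20:00] → contains → no.
task7 [Mon 07:00, Mon 20:00] → before → no.
task9 [Wed 09:00, Sat 20:00] → contains → no.
Total: 0.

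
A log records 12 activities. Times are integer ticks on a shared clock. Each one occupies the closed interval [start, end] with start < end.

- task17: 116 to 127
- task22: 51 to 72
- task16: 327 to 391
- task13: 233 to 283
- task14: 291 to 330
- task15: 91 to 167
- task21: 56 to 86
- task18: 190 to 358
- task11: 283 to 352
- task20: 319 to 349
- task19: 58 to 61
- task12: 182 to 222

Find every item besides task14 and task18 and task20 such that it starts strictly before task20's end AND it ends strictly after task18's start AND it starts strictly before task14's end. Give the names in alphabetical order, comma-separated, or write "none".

task11, task12, task13, task16

Conditions: its start is strictly before task20's end (X.start < 349) AND its end is strictly after task18's start (X.end > 190) AND its start is strictly before task14's end (X.start < 330).
task11: start 283 < 349? ✓; end 352 > 190? ✓; start 283 < 330? ✓ → yes.
task12: start 182 < 349? ✓; end 222 > 190? ✓; start 182 < 330? ✓ → yes.
task13: start 233 < 349? ✓; end 283 > 190? ✓; start 233 < 330? ✓ → yes.
task15: start 91 < 349? ✓; end 167 > 190? ✗; start 91 < 330? ✓ → no.
task16: start 327 < 349? ✓; end 391 > 190? ✓; start 327 < 330? ✓ → yes.
task17: start 116 < 349? ✓; end 127 > 190? ✗; start 116 < 330? ✓ → no.
task19: start 58 < 349? ✓; end 61 > 190? ✗; start 58 < 330? ✓ → no.
task21: start 56 < 349? ✓; end 86 > 190? ✗; start 56 < 330? ✓ → no.
task22: start 51 < 349? ✓; end 72 > 190? ✗; start 51 < 330? ✓ → no.
Result: task11, task12, task13, task16.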